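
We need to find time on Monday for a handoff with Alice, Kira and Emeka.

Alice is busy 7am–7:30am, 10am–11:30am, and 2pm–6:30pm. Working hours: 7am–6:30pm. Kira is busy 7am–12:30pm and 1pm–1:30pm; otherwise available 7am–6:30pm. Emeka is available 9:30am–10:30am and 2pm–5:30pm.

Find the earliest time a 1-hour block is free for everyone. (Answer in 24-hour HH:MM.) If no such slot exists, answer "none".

none

Alice free within 07:00–18:30: 07:30–10:00, 11:30–14:00.
Kira free within 07:00–18:30: 12:30–13:00, 13:30–18:30.
Alice ∩ Kira: 12:30–13:00, 13:30–14:00.
Alice ∩ Kira ∩ Emeka: (none).
Windows ≥ 60 min: (none).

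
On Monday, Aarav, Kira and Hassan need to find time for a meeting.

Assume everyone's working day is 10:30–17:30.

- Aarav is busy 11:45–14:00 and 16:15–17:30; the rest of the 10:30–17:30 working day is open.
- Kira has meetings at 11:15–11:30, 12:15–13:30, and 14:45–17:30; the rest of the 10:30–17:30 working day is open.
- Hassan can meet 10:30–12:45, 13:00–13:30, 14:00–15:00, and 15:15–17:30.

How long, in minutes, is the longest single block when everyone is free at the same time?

Aarav free within 10:30–17:30: 10:30–11:45, 14:00–16:15.
Kira free within 10:30–17:30: 10:30–11:15, 11:30–12:15, 13:30–14:45.
Aarav ∩ Kira: 10:30–11:15, 11:30–11:45, 14:00–14:45.
Aarav ∩ Kira ∩ Hassan: 10:30–11:15, 11:30–11:45, 14:00–14:45.
Common window lengths: 45, 15, 45 min; longest is 45.

45 minutes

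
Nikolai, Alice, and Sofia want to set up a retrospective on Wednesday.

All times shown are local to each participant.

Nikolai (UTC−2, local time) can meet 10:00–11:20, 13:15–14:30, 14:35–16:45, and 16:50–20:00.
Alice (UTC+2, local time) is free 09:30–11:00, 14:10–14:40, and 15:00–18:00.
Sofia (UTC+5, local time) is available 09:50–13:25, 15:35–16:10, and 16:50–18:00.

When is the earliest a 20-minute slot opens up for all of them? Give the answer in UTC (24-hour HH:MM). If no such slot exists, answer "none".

12:10

Nikolai → UTC: 12:00–13:20, 15:15–16:30, 16:35–18:45, 18:50–22:00.
Alice → UTC: 07:30–09:00, 12:10–12:40, 13:00–16:00.
Sofia → UTC: 04:50–08:25, 10:35–11:10, 11:50–13:00.
Nikolai ∩ Alice: 12:10–12:40, 13:00–13:20, 15:15–16:00.
Nikolai ∩ Alice ∩ Sofia: 12:10–12:40.
Windows ≥ 20 min: 12:10–12:40.
Earliest such window starts at 12:10.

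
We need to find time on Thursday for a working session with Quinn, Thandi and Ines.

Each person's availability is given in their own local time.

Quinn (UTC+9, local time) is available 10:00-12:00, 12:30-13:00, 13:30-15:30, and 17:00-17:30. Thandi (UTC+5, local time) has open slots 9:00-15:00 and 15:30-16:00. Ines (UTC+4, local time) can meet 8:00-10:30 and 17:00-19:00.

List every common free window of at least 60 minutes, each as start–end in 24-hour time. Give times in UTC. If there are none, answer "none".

Quinn → UTC: 01:00–03:00, 03:30–04:00, 04:30–06:30, 08:00–08:30.
Thandi → UTC: 04:00–10:00, 10:30–11:00.
Ines → UTC: 04:00–06:30, 13:00–15:00.
Quinn ∩ Thandi: 04:30–06:30, 08:00–08:30.
Quinn ∩ Thandi ∩ Ines: 04:30–06:30.
Windows ≥ 60 min: 04:30–06:30.

04:30–06:30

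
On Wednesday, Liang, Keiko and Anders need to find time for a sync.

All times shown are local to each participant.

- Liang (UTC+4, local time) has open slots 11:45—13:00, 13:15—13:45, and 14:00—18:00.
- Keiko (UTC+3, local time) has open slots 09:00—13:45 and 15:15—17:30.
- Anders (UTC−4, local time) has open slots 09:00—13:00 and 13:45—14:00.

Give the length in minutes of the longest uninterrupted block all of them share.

60 minutes

Liang → UTC: 07:45–09:00, 09:15–09:45, 10:00–14:00.
Keiko → UTC: 06:00–10:45, 12:15–14:30.
Anders → UTC: 13:00–17:00, 17:45–18:00.
Liang ∩ Keiko: 07:45–09:00, 09:15–09:45, 10:00–10:45, 12:15–14:00.
Liang ∩ Keiko ∩ Anders: 13:00–14:00.
Single common window of 60 minutes.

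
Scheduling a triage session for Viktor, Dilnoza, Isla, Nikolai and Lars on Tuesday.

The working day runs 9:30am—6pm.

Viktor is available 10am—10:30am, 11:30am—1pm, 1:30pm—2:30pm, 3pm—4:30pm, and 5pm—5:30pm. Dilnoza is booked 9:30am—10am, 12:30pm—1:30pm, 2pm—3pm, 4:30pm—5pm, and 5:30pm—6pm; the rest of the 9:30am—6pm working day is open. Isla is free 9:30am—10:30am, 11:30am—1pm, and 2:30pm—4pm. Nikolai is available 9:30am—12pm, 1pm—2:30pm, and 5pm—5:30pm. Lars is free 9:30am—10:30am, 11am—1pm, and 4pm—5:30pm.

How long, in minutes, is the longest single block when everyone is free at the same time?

30 minutes

Dilnoza free within 09:30–18:00: 10:00–12:30, 13:30–14:00, 15:00–16:30, 17:00–17:30.
Viktor ∩ Dilnoza: 10:00–10:30, 11:30–12:30, 13:30–14:00, 15:00–16:30, 17:00–17:30.
Viktor ∩ Dilnoza ∩ Isla: 10:00–10:30, 11:30–12:30, 15:00–16:00.
Viktor ∩ Dilnoza ∩ Isla ∩ Nikolai: 10:00–10:30, 11:30–12:00.
Viktor ∩ Dilnoza ∩ Isla ∩ Nikolai ∩ Lars: 10:00–10:30, 11:30–12:00.
Common window lengths: 30, 30 min; longest is 30.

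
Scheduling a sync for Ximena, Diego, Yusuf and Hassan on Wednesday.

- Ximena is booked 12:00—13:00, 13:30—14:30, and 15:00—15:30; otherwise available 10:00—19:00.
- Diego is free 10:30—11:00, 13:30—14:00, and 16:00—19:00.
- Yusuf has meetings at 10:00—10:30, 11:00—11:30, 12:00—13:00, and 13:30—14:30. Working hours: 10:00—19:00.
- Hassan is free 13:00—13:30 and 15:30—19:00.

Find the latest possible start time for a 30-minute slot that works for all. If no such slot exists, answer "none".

18:30

Ximena free within 10:00–19:00: 10:00–12:00, 13:00–13:30, 14:30–15:00, 15:30–19:00.
Yusuf free within 10:00–19:00: 10:30–11:00, 11:30–12:00, 13:00–13:30, 14:30–19:00.
Ximena ∩ Diego: 10:30–11:00, 16:00–19:00.
Ximena ∩ Diego ∩ Yusuf: 10:30–11:00, 16:00–19:00.
Ximena ∩ Diego ∩ Yusuf ∩ Hassan: 16:00–19:00.
Windows ≥ 30 min: 16:00–19:00.
Latest start in the last window 16:00–19:00 is 19:00 − 30 min = 18:30.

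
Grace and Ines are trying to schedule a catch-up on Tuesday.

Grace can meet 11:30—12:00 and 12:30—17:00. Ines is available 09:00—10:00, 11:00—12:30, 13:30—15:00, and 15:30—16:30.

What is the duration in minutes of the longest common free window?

90 minutes

Grace ∩ Ines: 11:30–12:00, 13:30–15:00, 15:30–16:30.
Common window lengths: 30, 90, 60 min; longest is 90.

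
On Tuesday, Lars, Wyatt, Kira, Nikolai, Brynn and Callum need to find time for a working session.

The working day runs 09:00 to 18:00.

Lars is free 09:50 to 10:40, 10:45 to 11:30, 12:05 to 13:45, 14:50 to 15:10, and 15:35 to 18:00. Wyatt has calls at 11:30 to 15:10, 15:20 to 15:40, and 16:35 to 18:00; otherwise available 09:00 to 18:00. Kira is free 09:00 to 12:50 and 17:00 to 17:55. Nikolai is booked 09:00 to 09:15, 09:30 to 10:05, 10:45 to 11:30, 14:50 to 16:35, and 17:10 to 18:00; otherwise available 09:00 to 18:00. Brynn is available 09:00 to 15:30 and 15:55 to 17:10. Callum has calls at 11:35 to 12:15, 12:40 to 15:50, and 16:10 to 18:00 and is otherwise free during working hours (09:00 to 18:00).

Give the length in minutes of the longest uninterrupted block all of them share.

35 minutes

Wyatt free within 09:00–18:00: 09:00–11:30, 15:10–15:20, 15:40–16:35.
Nikolai free within 09:00–18:00: 09:15–09:30, 10:05–10:45, 11:30–14:50, 16:35–17:10.
Callum free within 09:00–18:00: 09:00–11:35, 12:15–12:40, 15:50–16:10.
Lars ∩ Wyatt: 09:50–10:40, 10:45–11:30, 15:40–16:35.
Lars ∩ Wyatt ∩ Kira: 09:50–10:40, 10:45–11:30.
Lars ∩ Wyatt ∩ Kira ∩ Nikolai: 10:05–10:40.
Lars ∩ Wyatt ∩ Kira ∩ Nikolai ∩ Brynn: 10:05–10:40.
Lars ∩ Wyatt ∩ Kira ∩ Nikolai ∩ Brynn ∩ Callum: 10:05–10:40.
Single common window of 35 minutes.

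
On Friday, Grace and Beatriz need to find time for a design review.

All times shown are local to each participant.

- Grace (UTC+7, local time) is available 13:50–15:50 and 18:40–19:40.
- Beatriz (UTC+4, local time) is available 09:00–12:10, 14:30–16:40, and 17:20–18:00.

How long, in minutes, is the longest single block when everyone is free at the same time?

80 minutes

Grace → UTC: 06:50–08:50, 11:40–12:40.
Beatriz → UTC: 05:00–08:10, 10:30–12:40, 13:20–14:00.
Grace ∩ Beatriz: 06:50–08:10, 11:40–12:40.
Common window lengths: 80, 60 min; longest is 80.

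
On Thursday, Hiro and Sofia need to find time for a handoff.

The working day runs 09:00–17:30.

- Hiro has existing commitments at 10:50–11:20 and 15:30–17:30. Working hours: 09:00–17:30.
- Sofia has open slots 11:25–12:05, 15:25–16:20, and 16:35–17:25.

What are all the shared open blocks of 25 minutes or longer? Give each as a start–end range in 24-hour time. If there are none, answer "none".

Hiro free within 09:00–17:30: 09:00–10:50, 11:20–15:30.
Hiro ∩ Sofia: 11:25–12:05, 15:25–15:30.
Windows ≥ 25 min: 11:25–12:05.

11:25–12:05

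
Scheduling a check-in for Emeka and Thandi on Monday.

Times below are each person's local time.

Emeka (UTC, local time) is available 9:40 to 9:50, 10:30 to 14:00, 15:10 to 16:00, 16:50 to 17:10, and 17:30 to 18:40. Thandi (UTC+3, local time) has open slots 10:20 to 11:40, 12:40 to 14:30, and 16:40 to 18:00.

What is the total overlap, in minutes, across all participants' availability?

Emeka → UTC: 09:40–09:50, 10:30–14:00, 15:10–16:00, 16:50–17:10, 17:30–18:40.
Thandi → UTC: 07:20–08:40, 09:40–11:30, 13:40–15:00.
Emeka ∩ Thandi: 09:40–09:50, 10:30–11:30, 13:40–14:00.
Total common minutes: 10 + 60 + 20 = 90.

90 minutes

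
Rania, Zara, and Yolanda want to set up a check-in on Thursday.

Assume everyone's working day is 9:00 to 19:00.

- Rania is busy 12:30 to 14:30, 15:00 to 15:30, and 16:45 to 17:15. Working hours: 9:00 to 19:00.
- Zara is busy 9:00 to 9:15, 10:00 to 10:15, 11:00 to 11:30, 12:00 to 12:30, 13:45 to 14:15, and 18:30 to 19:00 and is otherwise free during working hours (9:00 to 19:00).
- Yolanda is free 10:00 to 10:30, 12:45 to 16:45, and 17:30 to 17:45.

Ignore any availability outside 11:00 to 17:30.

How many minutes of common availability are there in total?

105 minutes

Rania free within 09:00–19:00: 09:00–12:30, 14:30–15:00, 15:30–16:45, 17:15–19:00.
Zara free within 09:00–19:00: 09:15–10:00, 10:15–11:00, 11:30–12:00, 12:30–13:45, 14:15–18:30.
Rania ∩ Zara: 09:15–10:00, 10:15–11:00, 11:30–12:00, 14:30–15:00, 15:30–16:45, 17:15–18:30.
Rania ∩ Zara ∩ Yolanda: 10:15–10:30, 14:30–15:00, 15:30–16:45, 17:30–17:45.
Restricted to 11:00–17:30: 14:30–15:00, 15:30–16:45.
Total common minutes: 30 + 75 = 105.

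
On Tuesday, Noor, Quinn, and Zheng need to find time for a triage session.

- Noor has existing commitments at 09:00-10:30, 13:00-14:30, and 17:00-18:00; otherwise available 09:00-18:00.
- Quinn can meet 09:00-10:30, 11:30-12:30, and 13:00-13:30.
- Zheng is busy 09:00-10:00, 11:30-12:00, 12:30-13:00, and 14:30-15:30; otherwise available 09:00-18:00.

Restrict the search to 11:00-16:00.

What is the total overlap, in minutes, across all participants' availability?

Noor free within 09:00–18:00: 10:30–13:00, 14:30–17:00.
Zheng free within 09:00–18:00: 10:00–11:30, 12:00–12:30, 13:00–14:30, 15:30–18:00.
Noor ∩ Quinn: 11:30–12:30.
Noor ∩ Quinn ∩ Zheng: 12:00–12:30.
Restricted to 11:00–16:00: 12:00–12:30.
Total common minutes: 30.

30 minutes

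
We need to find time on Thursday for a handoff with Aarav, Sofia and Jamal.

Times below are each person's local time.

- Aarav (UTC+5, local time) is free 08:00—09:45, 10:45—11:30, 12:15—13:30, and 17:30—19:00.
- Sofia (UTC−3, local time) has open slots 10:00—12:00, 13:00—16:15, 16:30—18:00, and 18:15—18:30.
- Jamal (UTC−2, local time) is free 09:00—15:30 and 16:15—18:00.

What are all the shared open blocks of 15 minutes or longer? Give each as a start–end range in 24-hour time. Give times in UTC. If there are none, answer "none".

13:00–14:00

Aarav → UTC: 03:00–04:45, 05:45–06:30, 07:15–08:30, 12:30–14:00.
Sofia → UTC: 13:00–15:00, 16:00–19:15, 19:30–21:00, 21:15–21:30.
Jamal → UTC: 11:00–17:30, 18:15–20:00.
Aarav ∩ Sofia: 13:00–14:00.
Aarav ∩ Sofia ∩ Jamal: 13:00–14:00.
Windows ≥ 15 min: 13:00–14:00.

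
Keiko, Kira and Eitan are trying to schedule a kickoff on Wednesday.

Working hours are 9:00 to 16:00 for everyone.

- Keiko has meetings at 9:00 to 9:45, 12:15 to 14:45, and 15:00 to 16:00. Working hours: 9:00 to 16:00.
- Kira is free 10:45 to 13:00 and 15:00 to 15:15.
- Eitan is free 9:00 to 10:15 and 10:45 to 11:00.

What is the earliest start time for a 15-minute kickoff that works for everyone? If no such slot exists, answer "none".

10:45

Keiko free within 09:00–16:00: 09:45–12:15, 14:45–15:00.
Keiko ∩ Kira: 10:45–12:15.
Keiko ∩ Kira ∩ Eitan: 10:45–11:00.
Windows ≥ 15 min: 10:45–11:00.
Earliest such window starts at 10:45.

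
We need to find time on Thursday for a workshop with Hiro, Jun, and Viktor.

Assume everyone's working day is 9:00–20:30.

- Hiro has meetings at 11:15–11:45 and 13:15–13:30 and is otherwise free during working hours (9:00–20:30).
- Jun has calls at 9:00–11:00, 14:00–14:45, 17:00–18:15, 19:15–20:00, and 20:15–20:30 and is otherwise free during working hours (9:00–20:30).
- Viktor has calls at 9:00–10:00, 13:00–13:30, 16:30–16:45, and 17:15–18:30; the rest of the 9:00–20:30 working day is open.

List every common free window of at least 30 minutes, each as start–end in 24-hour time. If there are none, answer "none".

11:45–13:00, 13:30–14:00, 14:45–16:30, 18:30–19:15

Hiro free within 09:00–20:30: 09:00–11:15, 11:45–13:15, 13:30–20:30.
Jun free within 09:00–20:30: 11:00–14:00, 14:45–17:00, 18:15–19:15, 20:00–20:15.
Viktor free within 09:00–20:30: 10:00–13:00, 13:30–16:30, 16:45–17:15, 18:30–20:30.
Hiro ∩ Jun: 11:00–11:15, 11:45–13:15, 13:30–14:00, 14:45–17:00, 18:15–19:15, 20:00–20:15.
Hiro ∩ Jun ∩ Viktor: 11:00–11:15, 11:45–13:00, 13:30–14:00, 14:45–16:30, 16:45–17:00, 18:30–19:15, 20:00–20:15.
Windows ≥ 30 min: 11:45–13:00, 13:30–14:00, 14:45–16:30, 18:30–19:15.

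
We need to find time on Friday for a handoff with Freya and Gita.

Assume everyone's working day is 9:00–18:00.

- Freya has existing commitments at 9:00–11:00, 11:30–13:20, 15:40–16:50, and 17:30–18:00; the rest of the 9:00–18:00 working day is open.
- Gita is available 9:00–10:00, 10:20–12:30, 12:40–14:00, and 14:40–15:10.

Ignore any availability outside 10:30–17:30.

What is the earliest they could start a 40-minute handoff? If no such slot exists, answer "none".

Freya free within 09:00–18:00: 11:00–11:30, 13:20–15:40, 16:50–17:30.
Freya ∩ Gita: 11:00–11:30, 13:20–14:00, 14:40–15:10.
Restricted to 10:30–17:30: 11:00–11:30, 13:20–14:00, 14:40–15:10.
Windows ≥ 40 min: 13:20–14:00.
Earliest such window starts at 13:20.

13:20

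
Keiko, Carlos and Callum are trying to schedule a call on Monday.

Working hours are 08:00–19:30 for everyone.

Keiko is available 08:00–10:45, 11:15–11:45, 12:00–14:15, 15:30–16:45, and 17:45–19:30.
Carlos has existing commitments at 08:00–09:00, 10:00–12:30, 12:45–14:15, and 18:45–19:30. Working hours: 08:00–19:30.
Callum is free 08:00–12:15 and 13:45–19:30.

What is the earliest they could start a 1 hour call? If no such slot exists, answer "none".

Carlos free within 08:00–19:30: 09:00–10:00, 12:30–12:45, 14:15–18:45.
Keiko ∩ Carlos: 09:00–10:00, 12:30–12:45, 15:30–16:45, 17:45–18:45.
Keiko ∩ Carlos ∩ Callum: 09:00–10:00, 15:30–16:45, 17:45–18:45.
Windows ≥ 60 min: 09:00–10:00, 15:30–16:45, 17:45–18:45.
Earliest such window starts at 09:00.

09:00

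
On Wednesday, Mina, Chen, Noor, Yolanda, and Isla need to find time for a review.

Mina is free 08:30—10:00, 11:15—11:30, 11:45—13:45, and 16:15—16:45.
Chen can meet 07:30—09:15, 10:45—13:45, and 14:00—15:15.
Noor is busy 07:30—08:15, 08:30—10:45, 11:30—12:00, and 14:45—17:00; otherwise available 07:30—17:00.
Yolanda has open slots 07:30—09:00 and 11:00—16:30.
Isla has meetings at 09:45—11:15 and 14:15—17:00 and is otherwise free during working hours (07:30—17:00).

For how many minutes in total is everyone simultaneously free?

Noor free within 07:30–17:00: 08:15–08:30, 10:45–11:30, 12:00–14:45.
Isla free within 07:30–17:00: 07:30–09:45, 11:15–14:15.
Mina ∩ Chen: 08:30–09:15, 11:15–11:30, 11:45–13:45.
Mina ∩ Chen ∩ Noor: 11:15–11:30, 12:00–13:45.
Mina ∩ Chen ∩ Noor ∩ Yolanda: 11:15–11:30, 12:00–13:45.
Mina ∩ Chen ∩ Noor ∩ Yolanda ∩ Isla: 11:15–11:30, 12:00–13:45.
Total common minutes: 15 + 105 = 120.

120 minutes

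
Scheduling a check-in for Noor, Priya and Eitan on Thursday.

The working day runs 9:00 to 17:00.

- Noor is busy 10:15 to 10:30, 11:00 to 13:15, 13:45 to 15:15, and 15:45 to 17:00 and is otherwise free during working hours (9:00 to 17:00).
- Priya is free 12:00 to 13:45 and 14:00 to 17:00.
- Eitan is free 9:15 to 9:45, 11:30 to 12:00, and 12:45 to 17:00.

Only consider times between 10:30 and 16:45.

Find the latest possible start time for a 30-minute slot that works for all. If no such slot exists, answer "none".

15:15

Noor free within 09:00–17:00: 09:00–10:15, 10:30–11:00, 13:15–13:45, 15:15–15:45.
Noor ∩ Priya: 13:15–13:45, 15:15–15:45.
Noor ∩ Priya ∩ Eitan: 13:15–13:45, 15:15–15:45.
Restricted to 10:30–16:45: 13:15–13:45, 15:15–15:45.
Windows ≥ 30 min: 13:15–13:45, 15:15–15:45.
Latest start in the last window 15:15–15:45 is 15:45 − 30 min = 15:15.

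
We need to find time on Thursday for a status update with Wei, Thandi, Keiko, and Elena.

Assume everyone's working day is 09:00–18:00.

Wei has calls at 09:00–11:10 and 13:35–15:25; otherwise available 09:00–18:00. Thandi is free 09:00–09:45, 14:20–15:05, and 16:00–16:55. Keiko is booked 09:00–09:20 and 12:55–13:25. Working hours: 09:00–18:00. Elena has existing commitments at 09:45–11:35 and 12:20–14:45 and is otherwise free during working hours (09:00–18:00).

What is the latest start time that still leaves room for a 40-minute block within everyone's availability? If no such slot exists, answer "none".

16:15

Wei free within 09:00–18:00: 11:10–13:35, 15:25–18:00.
Keiko free within 09:00–18:00: 09:20–12:55, 13:25–18:00.
Elena free within 09:00–18:00: 09:00–09:45, 11:35–12:20, 14:45–18:00.
Wei ∩ Thandi: 16:00–16:55.
Wei ∩ Thandi ∩ Keiko: 16:00–16:55.
Wei ∩ Thandi ∩ Keiko ∩ Elena: 16:00–16:55.
Windows ≥ 40 min: 16:00–16:55.
Latest start in the last window 16:00–16:55 is 16:55 − 40 min = 16:15.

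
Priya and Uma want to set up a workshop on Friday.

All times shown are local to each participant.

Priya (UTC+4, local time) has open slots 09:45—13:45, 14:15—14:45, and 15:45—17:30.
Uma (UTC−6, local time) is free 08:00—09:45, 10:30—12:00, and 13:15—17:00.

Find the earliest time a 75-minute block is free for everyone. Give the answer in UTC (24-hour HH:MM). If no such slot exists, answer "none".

none

Priya → UTC: 05:45–09:45, 10:15–10:45, 11:45–13:30.
Uma → UTC: 14:00–15:45, 16:30–18:00, 19:15–23:00.
Priya ∩ Uma: (none).
Windows ≥ 75 min: (none).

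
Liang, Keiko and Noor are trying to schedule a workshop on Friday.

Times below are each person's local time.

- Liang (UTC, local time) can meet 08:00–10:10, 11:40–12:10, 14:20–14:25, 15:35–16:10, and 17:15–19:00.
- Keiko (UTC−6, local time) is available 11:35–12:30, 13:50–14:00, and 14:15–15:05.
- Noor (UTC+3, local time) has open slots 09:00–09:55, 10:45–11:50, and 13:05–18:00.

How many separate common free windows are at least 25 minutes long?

0

Liang → UTC: 08:00–10:10, 11:40–12:10, 14:20–14:25, 15:35–16:10, 17:15–19:00.
Keiko → UTC: 17:35–18:30, 19:50–20:00, 20:15–21:05.
Noor → UTC: 06:00–06:55, 07:45–08:50, 10:05–15:00.
Liang ∩ Keiko: 17:35–18:30.
Liang ∩ Keiko ∩ Noor: (none).
Windows ≥ 25 min: (none).
That's 0 windows.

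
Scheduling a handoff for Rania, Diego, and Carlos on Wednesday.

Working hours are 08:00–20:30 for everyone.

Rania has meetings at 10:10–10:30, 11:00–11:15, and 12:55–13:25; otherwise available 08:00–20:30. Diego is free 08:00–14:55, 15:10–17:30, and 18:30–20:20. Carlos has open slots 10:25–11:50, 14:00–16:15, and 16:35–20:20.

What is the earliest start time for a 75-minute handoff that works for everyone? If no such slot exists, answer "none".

Rania free within 08:00–20:30: 08:00–10:10, 10:30–11:00, 11:15–12:55, 13:25–20:30.
Rania ∩ Diego: 08:00–10:10, 10:30–11:00, 11:15–12:55, 13:25–14:55, 15:10–17:30, 18:30–20:20.
Rania ∩ Diego ∩ Carlos: 10:30–11:00, 11:15–11:50, 14:00–14:55, 15:10–16:15, 16:35–17:30, 18:30–20:20.
Windows ≥ 75 min: 18:30–20:20.
Earliest such window starts at 18:30.

18:30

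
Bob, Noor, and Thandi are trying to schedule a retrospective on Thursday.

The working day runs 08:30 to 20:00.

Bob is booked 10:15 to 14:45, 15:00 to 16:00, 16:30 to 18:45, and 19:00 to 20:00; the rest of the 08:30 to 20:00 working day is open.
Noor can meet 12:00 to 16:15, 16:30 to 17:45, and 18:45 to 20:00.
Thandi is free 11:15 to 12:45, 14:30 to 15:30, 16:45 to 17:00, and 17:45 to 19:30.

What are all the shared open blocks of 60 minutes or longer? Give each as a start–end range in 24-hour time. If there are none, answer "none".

Bob free within 08:30–20:00: 08:30–10:15, 14:45–15:00, 16:00–16:30, 18:45–19:00.
Bob ∩ Noor: 14:45–15:00, 16:00–16:15, 18:45–19:00.
Bob ∩ Noor ∩ Thandi: 14:45–15:00, 18:45–19:00.
Windows ≥ 60 min: (none).

none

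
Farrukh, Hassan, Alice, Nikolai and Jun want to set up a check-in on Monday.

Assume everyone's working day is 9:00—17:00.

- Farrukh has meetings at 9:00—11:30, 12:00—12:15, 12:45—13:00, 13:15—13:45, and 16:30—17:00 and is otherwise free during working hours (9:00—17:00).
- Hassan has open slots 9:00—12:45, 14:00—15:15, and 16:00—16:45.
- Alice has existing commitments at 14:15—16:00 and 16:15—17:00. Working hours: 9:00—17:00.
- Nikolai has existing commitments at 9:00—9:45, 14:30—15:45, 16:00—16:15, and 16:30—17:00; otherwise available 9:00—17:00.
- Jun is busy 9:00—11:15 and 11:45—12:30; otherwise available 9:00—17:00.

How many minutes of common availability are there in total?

45 minutes

Farrukh free within 09:00–17:00: 11:30–12:00, 12:15–12:45, 13:00–13:15, 13:45–16:30.
Alice free within 09:00–17:00: 09:00–14:15, 16:00–16:15.
Nikolai free within 09:00–17:00: 09:45–14:30, 15:45–16:00, 16:15–16:30.
Jun free within 09:00–17:00: 11:15–11:45, 12:30–17:00.
Farrukh ∩ Hassan: 11:30–12:00, 12:15–12:45, 14:00–15:15, 16:00–16:30.
Farrukh ∩ Hassan ∩ Alice: 11:30–12:00, 12:15–12:45, 14:00–14:15, 16:00–16:15.
Farrukh ∩ Hassan ∩ Alice ∩ Nikolai: 11:30–12:00, 12:15–12:45, 14:00–14:15.
Farrukh ∩ Hassan ∩ Alice ∩ Nikolai ∩ Jun: 11:30–11:45, 12:30–12:45, 14:00–14:15.
Total common minutes: 15 + 15 + 15 = 45.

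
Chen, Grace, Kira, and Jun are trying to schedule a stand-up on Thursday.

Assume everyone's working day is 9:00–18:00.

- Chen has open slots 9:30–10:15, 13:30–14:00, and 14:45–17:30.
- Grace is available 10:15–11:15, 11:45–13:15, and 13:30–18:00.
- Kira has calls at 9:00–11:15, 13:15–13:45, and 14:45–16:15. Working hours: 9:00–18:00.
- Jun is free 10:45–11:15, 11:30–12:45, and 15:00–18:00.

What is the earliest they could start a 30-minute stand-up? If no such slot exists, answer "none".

Kira free within 09:00–18:00: 11:15–13:15, 13:45–14:45, 16:15–18:00.
Chen ∩ Grace: 13:30–14:00, 14:45–17:30.
Chen ∩ Grace ∩ Kira: 13:45–14:00, 16:15–17:30.
Chen ∩ Grace ∩ Kira ∩ Jun: 16:15–17:30.
Windows ≥ 30 min: 16:15–17:30.
Earliest such window starts at 16:15.

16:15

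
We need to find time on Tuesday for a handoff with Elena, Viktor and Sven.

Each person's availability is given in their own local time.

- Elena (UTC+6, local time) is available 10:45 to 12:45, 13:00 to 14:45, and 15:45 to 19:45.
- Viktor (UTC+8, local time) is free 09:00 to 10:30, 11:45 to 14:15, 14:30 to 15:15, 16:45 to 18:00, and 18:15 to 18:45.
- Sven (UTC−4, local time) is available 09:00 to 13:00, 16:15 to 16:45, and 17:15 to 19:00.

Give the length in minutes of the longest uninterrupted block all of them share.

Elena → UTC: 04:45–06:45, 07:00–08:45, 09:45–13:45.
Viktor → UTC: 01:00–02:30, 03:45–06:15, 06:30–07:15, 08:45–10:00, 10:15–10:45.
Sven → UTC: 13:00–17:00, 20:15–20:45, 21:15–23:00.
Elena ∩ Viktor: 04:45–06:15, 06:30–06:45, 07:00–07:15, 09:45–10:00, 10:15–10:45.
Elena ∩ Viktor ∩ Sven: (none).
No common window.

0 minutes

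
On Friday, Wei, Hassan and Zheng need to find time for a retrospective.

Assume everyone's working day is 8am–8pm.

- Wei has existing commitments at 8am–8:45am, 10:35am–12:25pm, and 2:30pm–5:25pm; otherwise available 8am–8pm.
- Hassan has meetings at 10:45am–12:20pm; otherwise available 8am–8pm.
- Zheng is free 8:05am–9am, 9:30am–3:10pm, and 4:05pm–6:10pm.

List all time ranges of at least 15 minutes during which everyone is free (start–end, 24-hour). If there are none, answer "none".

08:45–09:00, 09:30–10:35, 12:25–14:30, 17:25–18:10

Wei free within 08:00–20:00: 08:45–10:35, 12:25–14:30, 17:25–20:00.
Hassan free within 08:00–20:00: 08:00–10:45, 12:20–20:00.
Wei ∩ Hassan: 08:45–10:35, 12:25–14:30, 17:25–20:00.
Wei ∩ Hassan ∩ Zheng: 08:45–09:00, 09:30–10:35, 12:25–14:30, 17:25–18:10.
Windows ≥ 15 min: 08:45–09:00, 09:30–10:35, 12:25–14:30, 17:25–18:10.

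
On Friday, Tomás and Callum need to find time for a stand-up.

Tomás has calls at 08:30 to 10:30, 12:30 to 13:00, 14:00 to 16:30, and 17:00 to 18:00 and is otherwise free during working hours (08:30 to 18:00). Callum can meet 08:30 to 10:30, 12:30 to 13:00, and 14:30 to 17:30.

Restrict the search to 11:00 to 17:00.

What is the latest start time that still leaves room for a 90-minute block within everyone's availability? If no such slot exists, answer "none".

none

Tomás free within 08:30–18:00: 10:30–12:30, 13:00–14:00, 16:30–17:00.
Tomás ∩ Callum: 16:30–17:00.
Restricted to 11:00–17:00: 16:30–17:00.
Windows ≥ 90 min: (none).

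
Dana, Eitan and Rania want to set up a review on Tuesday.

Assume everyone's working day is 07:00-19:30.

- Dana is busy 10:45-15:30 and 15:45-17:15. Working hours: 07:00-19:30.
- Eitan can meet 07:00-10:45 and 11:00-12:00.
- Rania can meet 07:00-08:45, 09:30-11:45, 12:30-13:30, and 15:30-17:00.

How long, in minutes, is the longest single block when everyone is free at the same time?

Dana free within 07:00–19:30: 07:00–10:45, 15:30–15:45, 17:15–19:30.
Dana ∩ Eitan: 07:00–10:45.
Dana ∩ Eitan ∩ Rania: 07:00–08:45, 09:30–10:45.
Common window lengths: 105, 75 min; longest is 105.

105 minutes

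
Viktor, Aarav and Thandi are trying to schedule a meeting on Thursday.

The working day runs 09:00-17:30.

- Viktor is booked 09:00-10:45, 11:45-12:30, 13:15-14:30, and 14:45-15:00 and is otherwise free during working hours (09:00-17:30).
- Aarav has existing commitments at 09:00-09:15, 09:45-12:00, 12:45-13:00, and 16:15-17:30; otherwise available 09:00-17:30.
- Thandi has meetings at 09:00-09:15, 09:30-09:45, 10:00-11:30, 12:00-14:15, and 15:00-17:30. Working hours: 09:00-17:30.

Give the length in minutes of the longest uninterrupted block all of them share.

15 minutes

Viktor free within 09:00–17:30: 10:45–11:45, 12:30–13:15, 14:30–14:45, 15:00–17:30.
Aarav free within 09:00–17:30: 09:15–09:45, 12:00–12:45, 13:00–16:15.
Thandi free within 09:00–17:30: 09:15–09:30, 09:45–10:00, 11:30–12:00, 14:15–15:00.
Viktor ∩ Aarav: 12:30–12:45, 13:00–13:15, 14:30–14:45, 15:00–16:15.
Viktor ∩ Aarav ∩ Thandi: 14:30–14:45.
Single common window of 15 minutes.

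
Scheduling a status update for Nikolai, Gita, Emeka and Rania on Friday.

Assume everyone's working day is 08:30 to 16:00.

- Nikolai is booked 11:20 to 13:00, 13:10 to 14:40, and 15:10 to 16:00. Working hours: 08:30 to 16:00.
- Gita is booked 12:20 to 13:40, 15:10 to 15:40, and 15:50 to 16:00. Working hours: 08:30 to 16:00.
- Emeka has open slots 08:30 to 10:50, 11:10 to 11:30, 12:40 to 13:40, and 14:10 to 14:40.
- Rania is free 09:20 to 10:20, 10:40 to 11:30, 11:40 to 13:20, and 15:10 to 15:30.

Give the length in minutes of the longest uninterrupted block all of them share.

60 minutes

Nikolai free within 08:30–16:00: 08:30–11:20, 13:00–13:10, 14:40–15:10.
Gita free within 08:30–16:00: 08:30–12:20, 13:40–15:10, 15:40–15:50.
Nikolai ∩ Gita: 08:30–11:20, 14:40–15:10.
Nikolai ∩ Gita ∩ Emeka: 08:30–10:50, 11:10–11:20.
Nikolai ∩ Gita ∩ Emeka ∩ Rania: 09:20–10:20, 10:40–10:50, 11:10–11:20.
Common window lengths: 60, 10, 10 min; longest is 60.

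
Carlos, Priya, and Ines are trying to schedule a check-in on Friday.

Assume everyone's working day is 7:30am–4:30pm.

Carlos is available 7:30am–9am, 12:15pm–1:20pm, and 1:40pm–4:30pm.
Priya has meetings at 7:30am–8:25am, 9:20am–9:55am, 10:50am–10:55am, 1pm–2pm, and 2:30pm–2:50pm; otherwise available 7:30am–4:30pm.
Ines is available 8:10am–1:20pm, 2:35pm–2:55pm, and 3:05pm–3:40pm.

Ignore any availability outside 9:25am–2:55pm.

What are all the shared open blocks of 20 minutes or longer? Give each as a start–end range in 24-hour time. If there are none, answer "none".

Priya free within 07:30–16:30: 08:25–09:20, 09:55–10:50, 10:55–13:00, 14:00–14:30, 14:50–16:30.
Carlos ∩ Priya: 08:25–09:00, 12:15–13:00, 14:00–14:30, 14:50–16:30.
Carlos ∩ Priya ∩ Ines: 08:25–09:00, 12:15–13:00, 14:50–14:55, 15:05–15:40.
Restricted to 09:25–14:55: 12:15–13:00, 14:50–14:55.
Windows ≥ 20 min: 12:15–13:00.

12:15–13:00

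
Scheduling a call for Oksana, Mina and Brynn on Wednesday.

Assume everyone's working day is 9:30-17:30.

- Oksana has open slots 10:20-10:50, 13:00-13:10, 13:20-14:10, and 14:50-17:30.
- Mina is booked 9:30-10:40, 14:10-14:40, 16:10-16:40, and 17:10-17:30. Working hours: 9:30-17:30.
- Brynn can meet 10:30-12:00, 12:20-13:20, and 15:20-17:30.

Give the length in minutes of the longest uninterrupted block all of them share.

Mina free within 09:30–17:30: 10:40–14:10, 14:40–16:10, 16:40–17:10.
Oksana ∩ Mina: 10:40–10:50, 13:00–13:10, 13:20–14:10, 14:50–16:10, 16:40–17:10.
Oksana ∩ Mina ∩ Brynn: 10:40–10:50, 13:00–13:10, 15:20–16:10, 16:40–17:10.
Common window lengths: 10, 10, 50, 30 min; longest is 50.

50 minutes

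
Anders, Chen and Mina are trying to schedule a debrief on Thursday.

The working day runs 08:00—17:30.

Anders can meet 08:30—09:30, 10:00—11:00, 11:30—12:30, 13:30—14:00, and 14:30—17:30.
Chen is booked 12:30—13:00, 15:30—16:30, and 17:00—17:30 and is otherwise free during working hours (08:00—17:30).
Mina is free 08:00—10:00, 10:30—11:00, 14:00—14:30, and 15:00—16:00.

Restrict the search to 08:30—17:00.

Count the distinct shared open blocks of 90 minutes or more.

0

Chen free within 08:00–17:30: 08:00–12:30, 13:00–15:30, 16:30–17:00.
Anders ∩ Chen: 08:30–09:30, 10:00–11:00, 11:30–12:30, 13:30–14:00, 14:30–15:30, 16:30–17:00.
Anders ∩ Chen ∩ Mina: 08:30–09:30, 10:30–11:00, 15:00–15:30.
Restricted to 08:30–17:00: 08:30–09:30, 10:30–11:00, 15:00–15:30.
Windows ≥ 90 min: (none).
That's 0 windows.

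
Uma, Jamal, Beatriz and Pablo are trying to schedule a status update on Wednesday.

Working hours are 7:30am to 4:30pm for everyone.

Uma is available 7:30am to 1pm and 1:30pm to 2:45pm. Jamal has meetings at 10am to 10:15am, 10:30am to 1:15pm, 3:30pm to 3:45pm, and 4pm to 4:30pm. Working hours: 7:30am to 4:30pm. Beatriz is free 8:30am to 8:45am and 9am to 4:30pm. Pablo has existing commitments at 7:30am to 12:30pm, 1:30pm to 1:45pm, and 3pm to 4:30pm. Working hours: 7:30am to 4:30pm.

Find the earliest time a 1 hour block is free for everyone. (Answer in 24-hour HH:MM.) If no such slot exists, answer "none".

Jamal free within 07:30–16:30: 07:30–10:00, 10:15–10:30, 13:15–15:30, 15:45–16:00.
Pablo free within 07:30–16:30: 12:30–13:30, 13:45–15:00.
Uma ∩ Jamal: 07:30–10:00, 10:15–10:30, 13:30–14:45.
Uma ∩ Jamal ∩ Beatriz: 08:30–08:45, 09:00–10:00, 10:15–10:30, 13:30–14:45.
Uma ∩ Jamal ∩ Beatriz ∩ Pablo: 13:45–14:45.
Windows ≥ 60 min: 13:45–14:45.
Earliest such window starts at 13:45.

13:45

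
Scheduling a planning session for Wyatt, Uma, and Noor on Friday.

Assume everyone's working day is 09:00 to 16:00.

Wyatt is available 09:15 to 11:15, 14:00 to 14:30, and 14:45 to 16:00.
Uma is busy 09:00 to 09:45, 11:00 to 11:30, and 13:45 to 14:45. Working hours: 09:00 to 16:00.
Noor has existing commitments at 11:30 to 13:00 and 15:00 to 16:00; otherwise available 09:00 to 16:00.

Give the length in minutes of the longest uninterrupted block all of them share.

75 minutes

Uma free within 09:00–16:00: 09:45–11:00, 11:30–13:45, 14:45–16:00.
Noor free within 09:00–16:00: 09:00–11:30, 13:00–15:00.
Wyatt ∩ Uma: 09:45–11:00, 14:45–16:00.
Wyatt ∩ Uma ∩ Noor: 09:45–11:00, 14:45–15:00.
Common window lengths: 75, 15 min; longest is 75.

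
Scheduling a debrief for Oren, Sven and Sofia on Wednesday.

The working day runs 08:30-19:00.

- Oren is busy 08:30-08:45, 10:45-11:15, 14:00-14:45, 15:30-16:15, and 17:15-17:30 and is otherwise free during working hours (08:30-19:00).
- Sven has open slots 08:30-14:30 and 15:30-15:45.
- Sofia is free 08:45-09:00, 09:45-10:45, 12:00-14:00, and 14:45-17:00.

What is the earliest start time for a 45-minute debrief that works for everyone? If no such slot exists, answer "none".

09:45

Oren free within 08:30–19:00: 08:45–10:45, 11:15–14:00, 14:45–15:30, 16:15–17:15, 17:30–19:00.
Oren ∩ Sven: 08:45–10:45, 11:15–14:00.
Oren ∩ Sven ∩ Sofia: 08:45–09:00, 09:45–10:45, 12:00–14:00.
Windows ≥ 45 min: 09:45–10:45, 12:00–14:00.
Earliest such window starts at 09:45.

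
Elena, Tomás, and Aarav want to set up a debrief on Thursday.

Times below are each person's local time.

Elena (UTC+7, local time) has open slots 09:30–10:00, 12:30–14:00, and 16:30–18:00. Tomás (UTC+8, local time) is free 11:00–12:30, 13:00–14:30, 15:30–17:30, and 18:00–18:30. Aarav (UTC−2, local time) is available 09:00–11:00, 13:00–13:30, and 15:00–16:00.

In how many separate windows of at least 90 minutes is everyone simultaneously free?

Elena → UTC: 02:30–03:00, 05:30–07:00, 09:30–11:00.
Tomás → UTC: 03:00–04:30, 05:00–06:30, 07:30–09:30, 10:00–10:30.
Aarav → UTC: 11:00–13:00, 15:00–15:30, 17:00–18:00.
Elena ∩ Tomás: 05:30–06:30, 10:00–10:30.
Elena ∩ Tomás ∩ Aarav: (none).
Windows ≥ 90 min: (none).
That's 0 windows.

0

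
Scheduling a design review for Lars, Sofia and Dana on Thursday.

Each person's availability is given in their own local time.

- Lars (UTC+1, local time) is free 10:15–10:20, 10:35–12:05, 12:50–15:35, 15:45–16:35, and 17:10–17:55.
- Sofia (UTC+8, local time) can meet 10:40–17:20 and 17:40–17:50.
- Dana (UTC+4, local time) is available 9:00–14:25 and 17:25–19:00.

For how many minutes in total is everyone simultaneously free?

Lars → UTC: 09:15–09:20, 09:35–11:05, 11:50–14:35, 14:45–15:35, 16:10–16:55.
Sofia → UTC: 02:40–09:20, 09:40–09:50.
Dana → UTC: 05:00–10:25, 13:25–15:00.
Lars ∩ Sofia: 09:15–09:20, 09:40–09:50.
Lars ∩ Sofia ∩ Dana: 09:15–09:20, 09:40–09:50.
Total common minutes: 5 + 10 = 15.

15 minutes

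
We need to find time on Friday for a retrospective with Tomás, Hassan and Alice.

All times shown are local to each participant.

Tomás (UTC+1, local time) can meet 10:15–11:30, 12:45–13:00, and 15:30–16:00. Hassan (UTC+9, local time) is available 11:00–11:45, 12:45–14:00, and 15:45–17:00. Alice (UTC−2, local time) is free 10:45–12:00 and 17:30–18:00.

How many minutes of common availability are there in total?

0 minutes

Tomás → UTC: 09:15–10:30, 11:45–12:00, 14:30–15:00.
Hassan → UTC: 02:00–02:45, 03:45–05:00, 06:45–08:00.
Alice → UTC: 12:45–14:00, 19:30–20:00.
Tomás ∩ Hassan: (none).
Tomás ∩ Hassan ∩ Alice: (none).
Total common minutes: 0.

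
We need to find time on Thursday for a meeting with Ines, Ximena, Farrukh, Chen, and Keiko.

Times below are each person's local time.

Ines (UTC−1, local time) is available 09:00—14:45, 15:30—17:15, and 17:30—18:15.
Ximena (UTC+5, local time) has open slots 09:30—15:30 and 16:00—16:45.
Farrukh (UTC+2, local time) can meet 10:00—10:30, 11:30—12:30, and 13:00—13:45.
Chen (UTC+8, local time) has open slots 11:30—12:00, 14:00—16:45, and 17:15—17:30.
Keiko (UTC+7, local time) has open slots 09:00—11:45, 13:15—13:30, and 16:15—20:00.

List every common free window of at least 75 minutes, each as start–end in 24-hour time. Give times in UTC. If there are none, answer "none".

Ines → UTC: 10:00–15:45, 16:30–18:15, 18:30–19:15.
Ximena → UTC: 04:30–10:30, 11:00–11:45.
Farrukh → UTC: 08:00–08:30, 09:30–10:30, 11:00–11:45.
Chen → UTC: 03:30–04:00, 06:00–08:45, 09:15–09:30.
Keiko → UTC: 02:00–04:45, 06:15–06:30, 09:15–13:00.
Ines ∩ Ximena: 10:00–10:30, 11:00–11:45.
Ines ∩ Ximena ∩ Farrukh: 10:00–10:30, 11:00–11:45.
Ines ∩ Ximena ∩ Farrukh ∩ Chen: (none).
Ines ∩ Ximena ∩ Farrukh ∩ Chen ∩ Keiko: (none).
Windows ≥ 75 min: (none).

none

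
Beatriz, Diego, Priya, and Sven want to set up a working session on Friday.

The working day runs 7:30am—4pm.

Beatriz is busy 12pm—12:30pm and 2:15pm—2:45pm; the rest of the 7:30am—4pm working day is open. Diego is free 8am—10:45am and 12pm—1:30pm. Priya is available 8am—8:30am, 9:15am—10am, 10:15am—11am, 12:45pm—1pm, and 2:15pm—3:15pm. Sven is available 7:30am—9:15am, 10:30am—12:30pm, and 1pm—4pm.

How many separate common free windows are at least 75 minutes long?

Beatriz free within 07:30–16:00: 07:30–12:00, 12:30–14:15, 14:45–16:00.
Beatriz ∩ Diego: 08:00–10:45, 12:30–13:30.
Beatriz ∩ Diego ∩ Priya: 08:00–08:30, 09:15–10:00, 10:15–10:45, 12:45–13:00.
Beatriz ∩ Diego ∩ Priya ∩ Sven: 08:00–08:30, 10:30–10:45.
Windows ≥ 75 min: (none).
That's 0 windows.

0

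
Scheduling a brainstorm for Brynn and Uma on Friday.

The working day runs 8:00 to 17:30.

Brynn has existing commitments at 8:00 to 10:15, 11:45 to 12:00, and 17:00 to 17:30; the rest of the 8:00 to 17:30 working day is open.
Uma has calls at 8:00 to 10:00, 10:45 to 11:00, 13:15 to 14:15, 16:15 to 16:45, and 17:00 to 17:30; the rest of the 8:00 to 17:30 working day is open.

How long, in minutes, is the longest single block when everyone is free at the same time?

120 minutes

Brynn free within 08:00–17:30: 10:15–11:45, 12:00–17:00.
Uma free within 08:00–17:30: 10:00–10:45, 11:00–13:15, 14:15–16:15, 16:45–17:00.
Brynn ∩ Uma: 10:15–10:45, 11:00–11:45, 12:00–13:15, 14:15–16:15, 16:45–17:00.
Common window lengths: 30, 45, 75, 120, 15 min; longest is 120.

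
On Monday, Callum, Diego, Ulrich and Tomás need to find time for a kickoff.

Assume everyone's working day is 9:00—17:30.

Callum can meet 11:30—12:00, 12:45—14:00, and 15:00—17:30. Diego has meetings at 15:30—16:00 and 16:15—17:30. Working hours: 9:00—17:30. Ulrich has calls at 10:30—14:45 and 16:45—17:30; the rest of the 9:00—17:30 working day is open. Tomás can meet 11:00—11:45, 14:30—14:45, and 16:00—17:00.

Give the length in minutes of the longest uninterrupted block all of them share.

15 minutes

Diego free within 09:00–17:30: 09:00–15:30, 16:00–16:15.
Ulrich free within 09:00–17:30: 09:00–10:30, 14:45–16:45.
Callum ∩ Diego: 11:30–12:00, 12:45–14:00, 15:00–15:30, 16:00–16:15.
Callum ∩ Diego ∩ Ulrich: 15:00–15:30, 16:00–16:15.
Callum ∩ Diego ∩ Ulrich ∩ Tomás: 16:00–16:15.
Single common window of 15 minutes.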